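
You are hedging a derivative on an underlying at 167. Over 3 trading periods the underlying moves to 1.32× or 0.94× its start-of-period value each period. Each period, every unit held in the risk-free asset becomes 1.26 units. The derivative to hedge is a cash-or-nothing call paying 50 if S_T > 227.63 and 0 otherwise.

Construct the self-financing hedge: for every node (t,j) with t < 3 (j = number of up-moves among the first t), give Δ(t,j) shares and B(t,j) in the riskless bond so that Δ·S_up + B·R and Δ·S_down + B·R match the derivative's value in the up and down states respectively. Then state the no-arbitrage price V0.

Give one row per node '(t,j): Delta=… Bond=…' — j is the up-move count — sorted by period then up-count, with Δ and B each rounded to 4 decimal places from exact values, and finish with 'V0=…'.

(0,0): Delta=0.1320 Bond=1.2827
(1,0): Delta=0.5602 Bond=-65.6054
(1,1): Delta=0.0748 Bond=14.2203
(2,0): Delta=0.0000 Bond=0.0000
(2,1): Delta=0.6350 Bond=-98.1621
(2,2): Delta=0.0000 Bond=39.6825
V0=23.3226

Since d<R<u, set p* = (R−d)/(u−d) = 0.8421; price each node as the discounted p*-expectation of its children.
Terminal values V(3,·): V(3,0)=0.0000, V(3,1)=0.0000, V(3,2)=50.0000, V(3,3)=50.0000
  t=2,j=0: stock 147.5612 → up 194.7808 (V=0.0000), down 138.7075 (V=0.0000). Price 0.0000; hedge Δ=0.0000, bond B=0.0000.
  t=2,j=1: stock 207.2136 → up 273.5220 (V=50.0000), down 194.7808 (V=0.0000). Price 33.4169; hedge Δ=0.6350, bond B=-98.1621.
  t=2,j=2: stock 290.9808 → up 384.0947 (V=50.0000), down 273.5220 (V=50.0000). Price 39.6825; hedge Δ=0.0000, bond B=39.6825.
  t=1,j=0: stock 156.9800 → up 207.2136 (V=33.4169), down 147.5612 (V=0.0000). Price 22.3338; hedge Δ=0.5602, bond B=-65.6054.
  t=1,j=1: stock 220.4400 → up 290.9808 (V=39.6825), down 207.2136 (V=33.4169). Price 30.7089; hedge Δ=0.0748, bond B=14.2203.
  t=0,j=0: stock 167.0000 → up 220.4400 (V=30.7089), down 156.9800 (V=22.3338). Price 23.3226; hedge Δ=0.1320, bond B=1.2827.
Root portfolio cost Δ·167+B reproduces V0=23.3226.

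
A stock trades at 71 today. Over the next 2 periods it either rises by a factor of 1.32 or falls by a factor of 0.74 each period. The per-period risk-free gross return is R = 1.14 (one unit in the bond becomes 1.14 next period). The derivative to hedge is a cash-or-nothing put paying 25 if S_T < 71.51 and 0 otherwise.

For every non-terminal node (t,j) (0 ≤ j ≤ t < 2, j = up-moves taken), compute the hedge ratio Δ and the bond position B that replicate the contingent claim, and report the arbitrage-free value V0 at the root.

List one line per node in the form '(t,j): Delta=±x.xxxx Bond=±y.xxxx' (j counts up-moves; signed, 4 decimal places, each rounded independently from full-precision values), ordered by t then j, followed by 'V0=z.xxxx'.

Since d<R<u, set p* = (R−d)/(u−d) = 0.6897; price each node as the discounted p*-expectation of its children.
Payoff layer (t=2): V(2,0)=25.0000, V(2,1)=25.0000, V(2,2)=0.0000
  t=1,j=0: stock 52.5400 → up 69.3528 (V=25.0000), down 38.8796 (V=25.0000). Price 21.9298; hedge Δ=0.0000, bond B=21.9298.
  t=1,j=1: stock 93.7200 → up 123.7104 (V=0.0000), down 69.3528 (V=25.0000). Price 6.8058; hedge Δ=-0.4599, bond B=49.9093.
  t=0,j=0: stock 71.0000 → up 93.7200 (V=6.8058), down 52.5400 (V=21.9298). Price 10.0873; hedge Δ=-0.3673, bond B=36.1631.
Check: Δ(0,0)·S0 + B(0,0) = 10.0873 = V0.

(0,0): Delta=-0.3673 Bond=36.1631
(1,0): Delta=0.0000 Bond=21.9298
(1,1): Delta=-0.4599 Bond=49.9093
V0=10.0873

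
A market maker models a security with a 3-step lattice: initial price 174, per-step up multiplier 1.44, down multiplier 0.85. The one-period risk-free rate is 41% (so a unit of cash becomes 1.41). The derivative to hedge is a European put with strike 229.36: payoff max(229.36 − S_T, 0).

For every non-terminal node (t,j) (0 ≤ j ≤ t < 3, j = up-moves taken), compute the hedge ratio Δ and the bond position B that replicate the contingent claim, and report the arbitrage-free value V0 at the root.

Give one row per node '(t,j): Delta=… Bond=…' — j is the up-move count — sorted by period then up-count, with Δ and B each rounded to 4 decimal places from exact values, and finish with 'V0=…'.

Under the risk-neutral measure, an up-move has probability p* = (R−d)/(u−d) = 0.9492 and values discount at R = 1.41.
Payoff layer (t=3): V(3,0)=122.5023, V(3,1)=48.3304, V(3,2)=0.0000, V(3,3)=0.0000
Node (2,0) S=125.7150: V=(p*·48.3304+(1−p*)·122.5023)/1.41=36.9517; Δ=(48.3304−122.5023)/(181.0296−106.8577)=-1.0000; B=V−Δ·S=162.6667
Node (2,1) S=212.9760: V=(p*·0.0000+(1−p*)·48.3304)/1.41=1.7429; Δ=(0.0000−48.3304)/(306.6854−181.0296)=-0.3846; B=V−Δ·S=83.6588
Node (2,2) S=360.8064: V=(p*·0.0000+(1−p*)·0.0000)/1.41=0.0000; Δ=(0.0000−0.0000)/(519.5612−306.6854)=0.0000; B=V−Δ·S=0.0000
Node (1,0) S=147.9000: V=(p*·1.7429+(1−p*)·36.9517)/1.41=2.5058; Δ=(1.7429−36.9517)/(212.9760−125.7150)=-0.4035; B=V−Δ·S=62.1817
Node (1,1) S=250.5600: V=(p*·0.0000+(1−p*)·1.7429)/1.41=0.0629; Δ=(0.0000−1.7429)/(360.8064−212.9760)=-0.0118; B=V−Δ·S=3.0169
Node (0,0) S=174.0000: V=(p*·0.0629+(1−p*)·2.5058)/1.41=0.1327; Δ=(0.0629−2.5058)/(250.5600−147.9000)=-0.0238; B=V−Δ·S=4.2733
Self-financing check: at every node Δ·S+B equals the discounted successor values.

(0,0): Delta=-0.0238 Bond=4.2733
(1,0): Delta=-0.4035 Bond=62.1817
(1,1): Delta=-0.0118 Bond=3.0169
(2,0): Delta=-1.0000 Bond=162.6667
(2,1): Delta=-0.3846 Bond=83.6588
(2,2): Delta=0.0000 Bond=0.0000
V0=0.1327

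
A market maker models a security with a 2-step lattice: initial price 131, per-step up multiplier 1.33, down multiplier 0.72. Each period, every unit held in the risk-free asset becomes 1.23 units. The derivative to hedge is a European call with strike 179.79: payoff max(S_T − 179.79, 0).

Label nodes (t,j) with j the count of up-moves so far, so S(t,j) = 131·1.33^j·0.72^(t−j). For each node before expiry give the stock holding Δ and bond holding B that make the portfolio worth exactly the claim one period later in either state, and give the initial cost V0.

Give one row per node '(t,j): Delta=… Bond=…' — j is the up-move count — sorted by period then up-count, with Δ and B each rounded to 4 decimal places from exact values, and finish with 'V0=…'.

The replicating-portfolio and risk-neutral prices coincide; use p* = (1.23−0.72)/(1.33−0.72) = 0.8361 for the latter.
Payoff layer (t=2): V(2,0)=0.0000, V(2,1)=0.0000, V(2,2)=51.9359
Node (1,0) S=94.3200: V=(p*·0.0000+(1−p*)·0.0000)/1.23=0.0000; Δ=(0.0000−0.0000)/(125.4456−67.9104)=0.0000; B=V−Δ·S=0.0000
Node (1,1) S=174.2300: V=(p*·51.9359+(1−p*)·0.0000)/1.23=35.3023; Δ=(51.9359−0.0000)/(231.7259−125.4456)=0.4887; B=V−Δ·S=-49.8385
Node (0,0) S=131.0000: V=(p*·35.3023+(1−p*)·0.0000)/1.23=23.9960; Δ=(35.3023−0.0000)/(174.2300−94.3200)=0.4418; B=V−Δ·S=-33.8766
Check: Δ(0,0)·S0 + B(0,0) = 23.9960 = V0.

(0,0): Delta=0.4418 Bond=-33.8766
(1,0): Delta=0.0000 Bond=0.0000
(1,1): Delta=0.4887 Bond=-49.8385
V0=23.9960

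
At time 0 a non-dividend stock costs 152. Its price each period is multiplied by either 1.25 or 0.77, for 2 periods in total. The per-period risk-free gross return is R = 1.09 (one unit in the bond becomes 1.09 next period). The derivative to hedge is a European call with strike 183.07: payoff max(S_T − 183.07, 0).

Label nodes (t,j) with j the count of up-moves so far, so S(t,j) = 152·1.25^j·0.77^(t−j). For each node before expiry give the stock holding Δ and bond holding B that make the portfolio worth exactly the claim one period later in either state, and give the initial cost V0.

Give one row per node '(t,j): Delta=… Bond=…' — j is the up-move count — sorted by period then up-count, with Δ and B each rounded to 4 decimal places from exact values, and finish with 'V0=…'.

(0,0): Delta=0.4563 Bond=-48.9941
(1,0): Delta=0.0000 Bond=0.0000
(1,1): Delta=0.5968 Bond=-80.1053
V0=20.3612

No-arbitrage ⇒ martingale measure with p* = (R−d)/(u−d) = 0.6667.
Terminal values V(2,·): V(2,0)=0.0000, V(2,1)=0.0000, V(2,2)=54.4300
Node (1,0) S=117.0400: V=(p*·0.0000+(1−p*)·0.0000)/1.09=0.0000; Δ=(0.0000−0.0000)/(146.3000−90.1208)=0.0000; B=V−Δ·S=0.0000
Node (1,1) S=190.0000: V=(p*·54.4300+(1−p*)·0.0000)/1.09=33.2905; Δ=(54.4300−0.0000)/(237.5000−146.3000)=0.5968; B=V−Δ·S=-80.1053
Node (0,0) S=152.0000: V=(p*·33.2905+(1−p*)·0.0000)/1.09=20.3612; Δ=(33.2905−0.0000)/(190.0000−117.0400)=0.4563; B=V−Δ·S=-48.9941
Each (Δ,B) replicates both successor values, so the strategy is self-financing and V0 is arbitrage-free.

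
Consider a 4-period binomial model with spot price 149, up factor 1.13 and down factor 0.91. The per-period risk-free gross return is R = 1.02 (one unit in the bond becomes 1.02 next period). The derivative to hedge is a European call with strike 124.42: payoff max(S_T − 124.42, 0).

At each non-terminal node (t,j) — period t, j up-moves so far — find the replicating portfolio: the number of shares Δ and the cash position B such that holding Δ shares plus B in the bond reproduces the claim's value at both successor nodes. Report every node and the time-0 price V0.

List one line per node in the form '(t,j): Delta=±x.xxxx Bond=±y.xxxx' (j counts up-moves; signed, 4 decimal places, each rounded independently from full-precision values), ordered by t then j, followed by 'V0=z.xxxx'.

Under the risk-neutral measure, an up-move has probability p* = (R−d)/(u−d) = 0.5000 and values discount at R = 1.02.
Terminal payoffs: V(4,0)=0.0000, V(4,1)=2.4587, V(4,2)=33.1327, V(4,3)=71.2224, V(4,4)=118.5206
  t=3,j=0: stock 112.2821 → up 126.8787 (V=2.4587), down 102.1767 (V=0.0000). Price 1.2053; hedge Δ=0.0995, bond B=-9.9709.
  t=3,j=1: stock 139.4272 → up 157.5527 (V=33.1327), down 126.8787 (V=2.4587). Price 17.4468; hedge Δ=1.0000, bond B=-121.9804.
  t=3,j=2: stock 173.1349 → up 195.6424 (V=71.2224), down 157.5527 (V=33.1327). Price 51.1545; hedge Δ=1.0000, bond B=-121.9804.
  t=3,j=3: stock 214.9917 → up 242.9406 (V=118.5206), down 195.6424 (V=71.2224). Price 93.0113; hedge Δ=1.0000, bond B=-121.9804.
  t=2,j=0: stock 123.3869 → up 139.4272 (V=17.4468), down 112.2821 (V=1.2053). Price 9.1432; hedge Δ=0.5983, bond B=-64.6820.
  t=2,j=1: stock 153.2167 → up 173.1349 (V=51.1545), down 139.4272 (V=17.4468). Price 33.6281; hedge Δ=1.0000, bond B=-119.5886.
  t=2,j=2: stock 190.2581 → up 214.9917 (V=93.0113), down 173.1349 (V=51.1545). Price 70.6695; hedge Δ=1.0000, bond B=-119.5886.
  t=1,j=0: stock 135.5900 → up 153.2167 (V=33.6281), down 123.3869 (V=9.1432). Price 20.9663; hedge Δ=0.8208, bond B=-90.3287.
  t=1,j=1: stock 168.3700 → up 190.2581 (V=70.6695), down 153.2167 (V=33.6281). Price 51.1263; hedge Δ=1.0000, bond B=-117.2437.
  t=0,j=0: stock 149.0000 → up 168.3700 (V=51.1263), down 135.5900 (V=20.9663). Price 35.3395; hedge Δ=0.9201, bond B=-101.7512.
Root portfolio cost Δ·149+B reproduces V0=35.3395.

(0,0): Delta=0.9201 Bond=-101.7512
(1,0): Delta=0.8208 Bond=-90.3287
(1,1): Delta=1.0000 Bond=-117.2437
(2,0): Delta=0.5983 Bond=-64.6820
(2,1): Delta=1.0000 Bond=-119.5886
(2,2): Delta=1.0000 Bond=-119.5886
(3,0): Delta=0.0995 Bond=-9.9709
(3,1): Delta=1.0000 Bond=-121.9804
(3,2): Delta=1.0000 Bond=-121.9804
(3,3): Delta=1.0000 Bond=-121.9804
V0=35.3395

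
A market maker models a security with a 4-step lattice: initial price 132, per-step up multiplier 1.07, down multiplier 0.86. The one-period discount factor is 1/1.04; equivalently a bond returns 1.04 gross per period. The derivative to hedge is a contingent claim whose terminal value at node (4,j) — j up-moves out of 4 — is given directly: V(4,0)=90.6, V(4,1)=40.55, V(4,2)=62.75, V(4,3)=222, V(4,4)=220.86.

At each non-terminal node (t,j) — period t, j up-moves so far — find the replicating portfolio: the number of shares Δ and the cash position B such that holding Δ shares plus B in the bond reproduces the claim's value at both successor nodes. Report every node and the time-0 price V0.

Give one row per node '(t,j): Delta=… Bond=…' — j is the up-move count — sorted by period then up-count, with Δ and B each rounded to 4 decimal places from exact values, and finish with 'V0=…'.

(0,0): Delta=1.6178 Bond=-38.1486
(1,0): Delta=4.7089 Bond=-390.5743
(1,1): Delta=1.2037 Bond=18.8087
(2,0): Delta=0.5571 Bond=-0.8742
(2,1): Delta=5.2650 Bond=-473.7511
(2,2): Delta=0.6597 Bond=101.7797
(3,0): Delta=-2.8387 Bond=284.1987
(3,1): Delta=1.0120 Bond=-48.4272
(3,2): Delta=5.8347 Bond=-566.7468
(3,3): Delta=-0.0336 Bond=217.9505
V0=175.3970

Risk-neutral probability p* = (R−d)/(u−d) = (1.04−0.86)/(1.07−0.86) = 0.8571.
Payoff layer (t=4): V(4,0)=90.6000, V(4,1)=40.5500, V(4,2)=62.7500, V(4,3)=222.0000, V(4,4)=220.8600
Node (3,0) S=83.9594: V=(p*·40.5500+(1−p*)·90.6000)/1.04=45.8654; Δ=(40.5500−90.6000)/(89.8365−72.2051)=-2.8387; B=V−Δ·S=284.1987
Node (3,1) S=104.4611: V=(p*·62.7500+(1−p*)·40.5500)/1.04=57.2871; Δ=(62.7500−40.5500)/(111.7734−89.8365)=1.0120; B=V−Δ·S=-48.4272
Node (3,2) S=129.9690: V=(p*·222.0000+(1−p*)·62.7500)/1.04=191.5865; Δ=(222.0000−62.7500)/(139.0669−111.7734)=5.8347; B=V−Δ·S=-566.7468
Node (3,3) S=161.7057: V=(p*·220.8600+(1−p*)·222.0000)/1.04=212.5220; Δ=(220.8600−222.0000)/(173.0251−139.0669)=-0.0336; B=V−Δ·S=217.9505
Node (2,0) S=97.6272: V=(p*·57.2871+(1−p*)·45.8654)/1.04=53.5148; Δ=(57.2871−45.8654)/(104.4611−83.9594)=0.5571; B=V−Δ·S=-0.8742
Node (2,1) S=121.4664: V=(p*·191.5865+(1−p*)·57.2871)/1.04=165.7701; Δ=(191.5865−57.2871)/(129.9690−104.4611)=5.2650; B=V−Δ·S=-473.7511
Node (2,2) S=151.1268: V=(p*·212.5220+(1−p*)·191.5865)/1.04=201.4723; Δ=(212.5220−191.5865)/(161.7057−129.9690)=0.6597; B=V−Δ·S=101.7797
Node (1,0) S=113.5200: V=(p*·165.7701+(1−p*)·53.5148)/1.04=143.9746; Δ=(165.7701−53.5148)/(121.4664−97.6272)=4.7089; B=V−Δ·S=-390.5743
Node (1,1) S=141.2400: V=(p*·201.4723+(1−p*)·165.7701)/1.04=188.8192; Δ=(201.4723−165.7701)/(151.1268−121.4664)=1.2037; B=V−Δ·S=18.8087
Node (0,0) S=132.0000: V=(p*·188.8192+(1−p*)·143.9746)/1.04=175.3970; Δ=(188.8192−143.9746)/(141.2400−113.5200)=1.6178; B=V−Δ·S=-38.1486
Check: Δ(0,0)·S0 + B(0,0) = 175.3970 = V0.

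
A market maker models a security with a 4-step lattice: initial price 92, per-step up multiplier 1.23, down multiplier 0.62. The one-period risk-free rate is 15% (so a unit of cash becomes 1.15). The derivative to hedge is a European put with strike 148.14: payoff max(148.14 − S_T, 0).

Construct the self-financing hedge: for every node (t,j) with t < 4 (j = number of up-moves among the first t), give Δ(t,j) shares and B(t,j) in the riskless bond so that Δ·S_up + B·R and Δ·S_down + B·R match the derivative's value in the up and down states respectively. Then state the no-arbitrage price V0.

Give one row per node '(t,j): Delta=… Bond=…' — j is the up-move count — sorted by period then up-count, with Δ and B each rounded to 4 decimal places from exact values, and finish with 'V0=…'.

Under the risk-neutral measure, an up-move has probability p* = (R−d)/(u−d) = 0.8689 and values discount at R = 1.15.
At expiry t=4: V(4,0)=134.5458, V(4,1)=121.1708, V(4,2)=94.6366, V(4,3)=41.9961, V(4,4)=0.0000
(3,0): S=21.9262. Δ = (V_up−V_dn)/(S_up−S_dn) = (121.1708−134.5458)/(26.9692−13.5942) = -1.0000. V = [p*·121.1708 + (1−p*)·134.5458]/1.15 = 106.8912. B = V − Δ·S = 128.8174.
(3,1): S=43.4987. Δ = (V_up−V_dn)/(S_up−S_dn) = (94.6366−121.1708)/(53.5034−26.9692) = -1.0000. V = [p*·94.6366 + (1−p*)·121.1708]/1.15 = 85.3187. B = V − Δ·S = 128.8174.
(3,2): S=86.2958. Δ = (V_up−V_dn)/(S_up−S_dn) = (41.9961−94.6366)/(106.1439−53.5034) = -1.0000. V = [p*·41.9961 + (1−p*)·94.6366]/1.15 = 42.5216. B = V − Δ·S = 128.8174.
(3,3): S=171.1998. Δ = (V_up−V_dn)/(S_up−S_dn) = (0.0000−41.9961)/(210.5757−106.1439) = -0.4021. V = [p*·0.0000 + (1−p*)·41.9961]/1.15 = 4.7893. B = V − Δ·S = 73.6354.
(2,0): S=35.3648. Δ = (V_up−V_dn)/(S_up−S_dn) = (85.3187−106.8912)/(43.4987−21.9262) = -1.0000. V = [p*·85.3187 + (1−p*)·106.8912]/1.15 = 76.6503. B = V − Δ·S = 112.0151.
(2,1): S=70.1592. Δ = (V_up−V_dn)/(S_up−S_dn) = (42.5216−85.3187)/(86.2958−43.4987) = -1.0000. V = [p*·42.5216 + (1−p*)·85.3187]/1.15 = 41.8559. B = V − Δ·S = 112.0151.
(2,2): S=139.1868. Δ = (V_up−V_dn)/(S_up−S_dn) = (4.7893−42.5216)/(171.1998−86.2958) = -0.4444. V = [p*·4.7893 + (1−p*)·42.5216]/1.15 = 8.4676. B = V − Δ·S = 70.3238.
(1,0): S=57.0400. Δ = (V_up−V_dn)/(S_up−S_dn) = (41.8559−76.6503)/(70.1592−35.3648) = -1.0000. V = [p*·41.8559 + (1−p*)·76.6503]/1.15 = 40.3645. B = V − Δ·S = 97.4045.
(1,1): S=113.1600. Δ = (V_up−V_dn)/(S_up−S_dn) = (8.4676−41.8559)/(139.1868−70.1592) = -0.4837. V = [p*·8.4676 + (1−p*)·41.8559]/1.15 = 11.1708. B = V − Δ·S = 65.9057.
(0,0): S=92.0000. Δ = (V_up−V_dn)/(S_up−S_dn) = (11.1708−40.3645)/(113.1600−57.0400) = -0.5202. V = [p*·11.1708 + (1−p*)·40.3645]/1.15 = 13.0430. B = V − Δ·S = 60.9015.
Root portfolio cost Δ·92+B reproduces V0=13.0430.

(0,0): Delta=-0.5202 Bond=60.9015
(1,0): Delta=-1.0000 Bond=97.4045
(1,1): Delta=-0.4837 Bond=65.9057
(2,0): Delta=-1.0000 Bond=112.0151
(2,1): Delta=-1.0000 Bond=112.0151
(2,2): Delta=-0.4444 Bond=70.3238
(3,0): Delta=-1.0000 Bond=128.8174
(3,1): Delta=-1.0000 Bond=128.8174
(3,2): Delta=-1.0000 Bond=128.8174
(3,3): Delta=-0.4021 Bond=73.6354
V0=13.0430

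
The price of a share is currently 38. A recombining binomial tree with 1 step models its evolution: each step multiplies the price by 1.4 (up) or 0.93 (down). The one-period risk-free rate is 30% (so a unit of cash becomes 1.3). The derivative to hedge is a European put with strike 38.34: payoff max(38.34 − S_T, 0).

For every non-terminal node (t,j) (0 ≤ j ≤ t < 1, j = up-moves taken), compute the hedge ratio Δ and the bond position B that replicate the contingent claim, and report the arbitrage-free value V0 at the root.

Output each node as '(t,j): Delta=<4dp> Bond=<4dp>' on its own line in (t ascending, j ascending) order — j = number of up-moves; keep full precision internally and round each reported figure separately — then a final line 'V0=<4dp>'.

Risk-neutral probability p* = (R−d)/(u−d) = (1.3−0.93)/(1.4−0.93) = 0.7872.
Payoff layer (t=1): V(1,0)=3.0000, V(1,1)=0.0000
  t=0,j=0: stock 38.0000 → up 53.2000 (V=0.0000), down 35.3400 (V=3.0000). Price 0.4910; hedge Δ=-0.1680, bond B=6.8740.
Self-financing check: at every node Δ·S+B equals the discounted successor values.

(0,0): Delta=-0.1680 Bond=6.8740
V0=0.4910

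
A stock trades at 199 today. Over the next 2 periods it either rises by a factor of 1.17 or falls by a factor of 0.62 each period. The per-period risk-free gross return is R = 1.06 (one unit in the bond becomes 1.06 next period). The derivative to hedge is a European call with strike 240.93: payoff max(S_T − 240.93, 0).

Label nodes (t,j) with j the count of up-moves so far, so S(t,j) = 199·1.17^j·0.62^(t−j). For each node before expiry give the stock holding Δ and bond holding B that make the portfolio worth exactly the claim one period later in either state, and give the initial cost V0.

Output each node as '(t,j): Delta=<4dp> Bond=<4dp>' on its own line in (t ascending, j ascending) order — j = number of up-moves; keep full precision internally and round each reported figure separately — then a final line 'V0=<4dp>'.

(0,0): Delta=0.2171 Bond=-25.2672
(1,0): Delta=0.0000 Bond=0.0000
(1,1): Delta=0.2458 Bond=-33.4790
V0=17.9316

No-arbitrage ⇒ martingale measure with p* = (R−d)/(u−d) = 0.8000.
Payoff layer (t=2): V(2,0)=0.0000, V(2,1)=0.0000, V(2,2)=31.4811
  t=1,j=0: stock 123.3800 → up 144.3546 (V=0.0000), down 76.4956 (V=0.0000). Price 0.0000; hedge Δ=0.0000, bond B=0.0000.
  t=1,j=1: stock 232.8300 → up 272.4111 (V=31.4811), down 144.3546 (V=0.0000). Price 23.7593; hedge Δ=0.2458, bond B=-33.4790.
  t=0,j=0: stock 199.0000 → up 232.8300 (V=23.7593), down 123.3800 (V=0.0000). Price 17.9316; hedge Δ=0.2171, bond B=-25.2672.
Each (Δ,B) replicates both successor values, so the strategy is self-financing and V0 is arbitrage-free.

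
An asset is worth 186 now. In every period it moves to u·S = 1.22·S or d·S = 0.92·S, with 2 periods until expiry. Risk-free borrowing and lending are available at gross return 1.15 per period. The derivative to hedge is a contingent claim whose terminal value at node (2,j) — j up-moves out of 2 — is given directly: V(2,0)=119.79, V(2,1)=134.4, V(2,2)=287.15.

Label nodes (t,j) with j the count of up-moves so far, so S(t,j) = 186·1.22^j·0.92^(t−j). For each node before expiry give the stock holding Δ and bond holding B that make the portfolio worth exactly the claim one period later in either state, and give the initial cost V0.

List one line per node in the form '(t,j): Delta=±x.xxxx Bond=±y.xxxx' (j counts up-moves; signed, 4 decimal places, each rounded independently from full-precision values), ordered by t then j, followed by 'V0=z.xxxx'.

No-arbitrage ⇒ martingale measure with p* = (R−d)/(u−d) = 0.7667.
Terminal values V(2,·): V(2,0)=119.7900, V(2,1)=134.4000, V(2,2)=287.1500
  t=1,j=0: stock 171.1200 → up 208.7664 (V=134.4000), down 157.4304 (V=119.7900). Price 113.9052; hedge Δ=0.2846, bond B=65.2052.
  t=1,j=1: stock 226.9200 → up 276.8424 (V=287.1500), down 208.7664 (V=134.4000). Price 218.7029; hedge Δ=2.2438, bond B=-290.4638.
  t=0,j=0: stock 186.0000 → up 226.9200 (V=218.7029), down 171.1200 (V=113.9052). Price 168.9131; hedge Δ=1.8781, bond B=-180.4125.
Check: Δ(0,0)·S0 + B(0,0) = 168.9131 = V0.

(0,0): Delta=1.8781 Bond=-180.4125
(1,0): Delta=0.2846 Bond=65.2052
(1,1): Delta=2.2438 Bond=-290.4638
V0=168.9131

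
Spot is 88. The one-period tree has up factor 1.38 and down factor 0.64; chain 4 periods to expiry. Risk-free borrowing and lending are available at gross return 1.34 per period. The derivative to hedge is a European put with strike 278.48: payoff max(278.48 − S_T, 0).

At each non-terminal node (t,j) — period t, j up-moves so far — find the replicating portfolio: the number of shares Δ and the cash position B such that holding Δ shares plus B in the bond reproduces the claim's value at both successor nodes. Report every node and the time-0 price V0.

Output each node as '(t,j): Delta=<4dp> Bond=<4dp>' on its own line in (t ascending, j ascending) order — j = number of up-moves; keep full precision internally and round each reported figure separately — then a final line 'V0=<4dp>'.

Risk-neutral probability p* = (R−d)/(u−d) = (1.34−0.64)/(1.38−0.64) = 0.9459.
Terminal values V(4,·): V(4,0)=263.7160, V(4,1)=246.6452, V(4,2)=209.8363, V(4,3)=130.4670, V(4,4)=0.0000
Node (3,0) S=23.0687: V=(p*·246.6452+(1−p*)·263.7160)/1.34=184.7522; Δ=(246.6452−263.7160)/(31.8348−14.7640)=-1.0000; B=V−Δ·S=207.8209
Node (3,1) S=49.7418: V=(p*·209.8363+(1−p*)·246.6452)/1.34=158.0791; Δ=(209.8363−246.6452)/(68.6437−31.8348)=-1.0000; B=V−Δ·S=207.8209
Node (3,2) S=107.2558: V=(p*·130.4670+(1−p*)·209.8363)/1.34=100.5651; Δ=(130.4670−209.8363)/(148.0130−68.6437)=-1.0000; B=V−Δ·S=207.8209
Node (3,3) S=231.2703: V=(p*·0.0000+(1−p*)·130.4670)/1.34=5.2629; Δ=(0.0000−130.4670)/(319.1531−148.0130)=-0.7623; B=V−Δ·S=181.5696
Node (2,0) S=36.0448: V=(p*·158.0791+(1−p*)·184.7522)/1.34=119.0454; Δ=(158.0791−184.7522)/(49.7418−23.0687)=-1.0000; B=V−Δ·S=155.0902
Node (2,1) S=77.7216: V=(p*·100.5651+(1−p*)·158.0791)/1.34=77.3686; Δ=(100.5651−158.0791)/(107.2558−49.7418)=-1.0000; B=V−Δ·S=155.0902
Node (2,2) S=167.5872: V=(p*·5.2629+(1−p*)·100.5651)/1.34=7.7719; Δ=(5.2629−100.5651)/(231.2703−107.2558)=-0.7685; B=V−Δ·S=136.5587
Node (1,0) S=56.3200: V=(p*·77.3686+(1−p*)·119.0454)/1.34=59.4190; Δ=(77.3686−119.0454)/(77.7216−36.0448)=-1.0000; B=V−Δ·S=115.7390
Node (1,1) S=121.4400: V=(p*·7.7719+(1−p*)·77.3686)/1.34=8.6074; Δ=(7.7719−77.3686)/(167.5872−77.7216)=-0.7745; B=V−Δ·S=102.6570
Node (0,0) S=88.0000: V=(p*·8.6074+(1−p*)·59.4190)/1.34=8.4731; Δ=(8.6074−59.4190)/(121.4400−56.3200)=-0.7803; B=V−Δ·S=77.1374
The time-0 hedge costs 8.4731, which is the no-arbitrage price.

(0,0): Delta=-0.7803 Bond=77.1374
(1,0): Delta=-1.0000 Bond=115.7390
(1,1): Delta=-0.7745 Bond=102.6570
(2,0): Delta=-1.0000 Bond=155.0902
(2,1): Delta=-1.0000 Bond=155.0902
(2,2): Delta=-0.7685 Bond=136.5587
(3,0): Delta=-1.0000 Bond=207.8209
(3,1): Delta=-1.0000 Bond=207.8209
(3,2): Delta=-1.0000 Bond=207.8209
(3,3): Delta=-0.7623 Bond=181.5696
V0=8.4731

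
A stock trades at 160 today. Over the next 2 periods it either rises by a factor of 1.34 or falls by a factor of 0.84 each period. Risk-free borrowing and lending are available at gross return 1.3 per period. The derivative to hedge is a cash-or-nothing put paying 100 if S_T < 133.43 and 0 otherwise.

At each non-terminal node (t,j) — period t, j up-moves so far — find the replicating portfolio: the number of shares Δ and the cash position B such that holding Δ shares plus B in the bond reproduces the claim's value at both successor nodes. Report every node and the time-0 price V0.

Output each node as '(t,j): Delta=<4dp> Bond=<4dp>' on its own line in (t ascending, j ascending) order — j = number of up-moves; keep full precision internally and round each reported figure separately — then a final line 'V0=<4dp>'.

No-arbitrage ⇒ martingale measure with p* = (R−d)/(u−d) = 0.9200.
At expiry t=2: V(2,0)=100.0000, V(2,1)=0.0000, V(2,2)=0.0000
  t=1,j=0: stock 134.4000 → up 180.0960 (V=0.0000), down 112.8960 (V=100.0000). Price 6.1538; hedge Δ=-1.4881, bond B=206.1538.
  t=1,j=1: stock 214.4000 → up 287.2960 (V=0.0000), down 180.0960 (V=0.0000). Price 0.0000; hedge Δ=0.0000, bond B=0.0000.
  t=0,j=0: stock 160.0000 → up 214.4000 (V=0.0000), down 134.4000 (V=6.1538). Price 0.3787; hedge Δ=-0.0769, bond B=12.6864.
Check: Δ(0,0)·S0 + B(0,0) = 0.3787 = V0.

(0,0): Delta=-0.0769 Bond=12.6864
(1,0): Delta=-1.4881 Bond=206.1538
(1,1): Delta=0.0000 Bond=0.0000
V0=0.3787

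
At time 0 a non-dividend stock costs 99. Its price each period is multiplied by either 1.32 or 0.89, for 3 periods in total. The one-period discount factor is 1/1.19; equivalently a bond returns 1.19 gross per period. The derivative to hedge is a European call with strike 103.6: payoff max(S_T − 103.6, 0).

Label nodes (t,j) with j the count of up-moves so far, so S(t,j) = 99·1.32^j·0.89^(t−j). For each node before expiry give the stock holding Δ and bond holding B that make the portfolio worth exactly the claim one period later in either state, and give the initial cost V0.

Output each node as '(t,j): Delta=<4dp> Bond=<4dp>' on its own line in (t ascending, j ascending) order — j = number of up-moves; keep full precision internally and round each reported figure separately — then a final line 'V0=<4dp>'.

Under the risk-neutral measure, an up-move has probability p* = (R−d)/(u−d) = 0.6977 and values discount at R = 1.19.
At expiry t=3: V(3,0)=0.0000, V(3,1)=0.0000, V(3,2)=49.9229, V(3,3)=124.0968
(2,0): S=78.4179. Δ = (V_up−V_dn)/(S_up−S_dn) = (0.0000−0.0000)/(103.5116−69.7919) = 0.0000. V = [p*·0.0000 + (1−p*)·0.0000]/1.19 = 0.0000. B = V − Δ·S = 0.0000.
(2,1): S=116.3052. Δ = (V_up−V_dn)/(S_up−S_dn) = (49.9229−0.0000)/(153.5229−103.5116) = 0.9982. V = [p*·49.9229 + (1−p*)·0.0000]/1.19 = 29.2688. B = V − Δ·S = -86.8309.
(2,2): S=172.4976. Δ = (V_up−V_dn)/(S_up−S_dn) = (124.0968−49.9229)/(227.6968−153.5229) = 1.0000. V = [p*·124.0968 + (1−p*)·49.9229]/1.19 = 85.4388. B = V − Δ·S = -87.0588.
(1,0): S=88.1100. Δ = (V_up−V_dn)/(S_up−S_dn) = (29.2688−0.0000)/(116.3052−78.4179) = 0.7725. V = [p*·29.2688 + (1−p*)·0.0000]/1.19 = 17.1598. B = V − Δ·S = -50.9073.
(1,1): S=130.6800. Δ = (V_up−V_dn)/(S_up−S_dn) = (85.4388−29.2688)/(172.4976−116.3052) = 0.9996. V = [p*·85.4388 + (1−p*)·29.2688]/1.19 = 57.5270. B = V − Δ·S = -73.1008.
(0,0): S=99.0000. Δ = (V_up−V_dn)/(S_up−S_dn) = (57.5270−17.1598)/(130.6800−88.1100) = 0.9483. V = [p*·57.5270 + (1−p*)·17.1598]/1.19 = 38.0865. B = V − Δ·S = -55.7908.
Each (Δ,B) replicates both successor values, so the strategy is self-financing and V0 is arbitrage-free.

(0,0): Delta=0.9483 Bond=-55.7908
(1,0): Delta=0.7725 Bond=-50.9073
(1,1): Delta=0.9996 Bond=-73.1008
(2,0): Delta=0.0000 Bond=0.0000
(2,1): Delta=0.9982 Bond=-86.8309
(2,2): Delta=1.0000 Bond=-87.0588
V0=38.0865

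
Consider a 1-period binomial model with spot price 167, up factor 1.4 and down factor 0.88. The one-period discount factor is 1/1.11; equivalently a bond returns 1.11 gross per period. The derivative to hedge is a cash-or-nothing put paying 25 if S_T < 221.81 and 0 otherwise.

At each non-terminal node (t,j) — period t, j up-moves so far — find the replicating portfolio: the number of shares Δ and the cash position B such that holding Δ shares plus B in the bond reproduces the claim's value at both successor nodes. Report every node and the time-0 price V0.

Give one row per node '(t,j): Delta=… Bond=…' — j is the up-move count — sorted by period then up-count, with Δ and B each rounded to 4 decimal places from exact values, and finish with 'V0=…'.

(0,0): Delta=-0.2879 Bond=60.6376
V0=12.5606

No-arbitrage ⇒ martingale measure with p* = (R−d)/(u−d) = 0.4423.
Payoff layer (t=1): V(1,0)=25.0000, V(1,1)=0.0000
Node (0,0) S=167.0000: V=(p*·0.0000+(1−p*)·25.0000)/1.11=12.5606; Δ=(0.0000−25.0000)/(233.8000−146.9600)=-0.2879; B=V−Δ·S=60.6376
Each (Δ,B) replicates both successor values, so the strategy is self-financing and V0 is arbitrage-free.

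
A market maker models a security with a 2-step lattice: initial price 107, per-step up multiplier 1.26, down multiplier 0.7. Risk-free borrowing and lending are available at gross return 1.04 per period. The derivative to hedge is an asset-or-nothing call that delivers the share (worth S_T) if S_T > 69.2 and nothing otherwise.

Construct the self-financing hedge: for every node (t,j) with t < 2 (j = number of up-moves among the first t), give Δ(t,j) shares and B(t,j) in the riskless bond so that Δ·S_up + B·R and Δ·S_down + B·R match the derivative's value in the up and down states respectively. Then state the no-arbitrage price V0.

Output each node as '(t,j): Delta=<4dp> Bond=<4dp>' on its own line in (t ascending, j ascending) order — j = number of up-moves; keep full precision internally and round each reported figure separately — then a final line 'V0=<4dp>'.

Risk-neutral probability p* = (R−d)/(u−d) = (1.04−0.7)/(1.26−0.7) = 0.6071.
Terminal values V(2,·): V(2,0)=0.0000, V(2,1)=94.3740, V(2,2)=169.8732
(1,0): S=74.9000. Δ = (V_up−V_dn)/(S_up−S_dn) = (94.3740−0.0000)/(94.3740−52.4300) = 2.2500. V = [p*·94.3740 + (1−p*)·0.0000]/1.04 = 55.0947. B = V − Δ·S = -113.4303.
(1,1): S=134.8200. Δ = (V_up−V_dn)/(S_up−S_dn) = (169.8732−94.3740)/(169.8732−94.3740) = 1.0000. V = [p*·169.8732 + (1−p*)·94.3740]/1.04 = 134.8200. B = V − Δ·S = 0.0000.
(0,0): S=107.0000. Δ = (V_up−V_dn)/(S_up−S_dn) = (134.8200−55.0947)/(134.8200−74.9000) = 1.3305. V = [p*·134.8200 + (1−p*)·55.0947]/1.04 = 99.5186. B = V − Δ·S = -42.8480.
Each (Δ,B) replicates both successor values, so the strategy is self-financing and V0 is arbitrage-free.

(0,0): Delta=1.3305 Bond=-42.8480
(1,0): Delta=2.2500 Bond=-113.4303
(1,1): Delta=1.0000 Bond=0.0000
V0=99.5186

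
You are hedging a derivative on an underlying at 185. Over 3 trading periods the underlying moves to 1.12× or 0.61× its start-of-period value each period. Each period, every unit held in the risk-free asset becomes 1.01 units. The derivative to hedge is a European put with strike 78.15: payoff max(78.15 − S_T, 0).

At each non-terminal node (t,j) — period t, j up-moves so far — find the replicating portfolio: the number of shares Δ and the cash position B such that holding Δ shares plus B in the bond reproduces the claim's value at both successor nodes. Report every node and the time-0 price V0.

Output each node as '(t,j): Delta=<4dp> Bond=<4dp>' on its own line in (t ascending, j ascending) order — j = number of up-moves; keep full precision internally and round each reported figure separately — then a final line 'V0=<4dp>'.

The replicating-portfolio and risk-neutral prices coincide; use p* = (1.01−0.61)/(1.12−0.61) = 0.7843 for the latter.
Terminal payoffs: V(3,0)=36.1585, V(3,1)=1.0509, V(3,2)=0.0000, V(3,3)=0.0000
  t=2,j=0: stock 68.8385 → up 77.0991 (V=1.0509), down 41.9915 (V=36.1585). Price 8.5377; hedge Δ=-1.0000, bond B=77.3762.
  t=2,j=1: stock 126.3920 → up 141.5590 (V=0.0000), down 77.0991 (V=1.0509). Price 0.2244; hedge Δ=-0.0163, bond B=2.2850.
  t=2,j=2: stock 232.0640 → up 259.9117 (V=0.0000), down 141.5590 (V=0.0000). Price 0.0000; hedge Δ=0.0000, bond B=0.0000.
  t=1,j=0: stock 112.8500 → up 126.3920 (V=0.2244), down 68.8385 (V=8.5377). Price 1.9975; hedge Δ=-0.1444, bond B=18.2981.
  t=1,j=1: stock 207.2000 → up 232.0640 (V=0.0000), down 126.3920 (V=0.2244). Price 0.0479; hedge Δ=-0.0021, bond B=0.4880.
  t=0,j=0: stock 185.0000 → up 207.2000 (V=0.0479), down 112.8500 (V=1.9975). Price 0.4638; hedge Δ=-0.0207, bond B=4.2865.
Each (Δ,B) replicates both successor values, so the strategy is self-financing and V0 is arbitrage-free.

(0,0): Delta=-0.0207 Bond=4.2865
(1,0): Delta=-0.1444 Bond=18.2981
(1,1): Delta=-0.0021 Bond=0.4880
(2,0): Delta=-1.0000 Bond=77.3762
(2,1): Delta=-0.0163 Bond=2.2850
(2,2): Delta=0.0000 Bond=0.0000
V0=0.4638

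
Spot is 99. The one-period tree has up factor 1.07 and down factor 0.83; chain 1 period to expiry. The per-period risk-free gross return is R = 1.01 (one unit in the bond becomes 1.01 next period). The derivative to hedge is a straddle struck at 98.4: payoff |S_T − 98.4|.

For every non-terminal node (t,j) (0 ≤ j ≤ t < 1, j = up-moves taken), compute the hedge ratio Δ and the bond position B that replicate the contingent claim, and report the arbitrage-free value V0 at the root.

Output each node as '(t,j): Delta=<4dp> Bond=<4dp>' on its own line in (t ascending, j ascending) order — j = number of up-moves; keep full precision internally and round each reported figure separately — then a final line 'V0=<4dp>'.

No-arbitrage ⇒ martingale measure with p* = (R−d)/(u−d) = 0.7500.
Payoff layer (t=1): V(1,0)=16.2300, V(1,1)=7.5300
Node (0,0) S=99.0000: V=(p*·7.5300+(1−p*)·16.2300)/1.01=9.6089; Δ=(7.5300−16.2300)/(105.9300−82.1700)=-0.3662; B=V−Δ·S=45.8589
Check: Δ(0,0)·S0 + B(0,0) = 9.6089 = V0.

(0,0): Delta=-0.3662 Bond=45.8589
V0=9.6089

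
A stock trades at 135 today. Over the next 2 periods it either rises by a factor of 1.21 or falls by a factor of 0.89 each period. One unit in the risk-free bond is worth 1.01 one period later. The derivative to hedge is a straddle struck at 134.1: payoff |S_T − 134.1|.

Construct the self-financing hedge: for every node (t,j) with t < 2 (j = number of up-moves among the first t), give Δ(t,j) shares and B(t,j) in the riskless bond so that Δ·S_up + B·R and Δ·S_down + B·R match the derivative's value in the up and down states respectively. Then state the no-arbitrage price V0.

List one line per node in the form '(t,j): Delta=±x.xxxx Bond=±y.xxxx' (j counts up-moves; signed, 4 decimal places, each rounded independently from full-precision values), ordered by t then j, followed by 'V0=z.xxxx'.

(0,0): Delta=0.2217 Bond=-5.5836
(1,0): Delta=-0.4132 Bond=70.6403
(1,1): Delta=1.0000 Bond=-132.7723
V0=24.3479

No-arbitrage ⇒ martingale measure with p* = (R−d)/(u−d) = 0.3750.
Terminal values V(2,·): V(2,0)=27.1665, V(2,1)=11.2815, V(2,2)=63.5535
  t=1,j=0: stock 120.1500 → up 145.3815 (V=11.2815), down 106.9335 (V=27.1665). Price 20.9996; hedge Δ=-0.4132, bond B=70.6403.
  t=1,j=1: stock 163.3500 → up 197.6535 (V=63.5535), down 145.3815 (V=11.2815). Price 30.5777; hedge Δ=1.0000, bond B=-132.7723.
  t=0,j=0: stock 135.0000 → up 163.3500 (V=30.5777), down 120.1500 (V=20.9996). Price 24.3479; hedge Δ=0.2217, bond B=-5.5836.
Root portfolio cost Δ·135+B reproduces V0=24.3479.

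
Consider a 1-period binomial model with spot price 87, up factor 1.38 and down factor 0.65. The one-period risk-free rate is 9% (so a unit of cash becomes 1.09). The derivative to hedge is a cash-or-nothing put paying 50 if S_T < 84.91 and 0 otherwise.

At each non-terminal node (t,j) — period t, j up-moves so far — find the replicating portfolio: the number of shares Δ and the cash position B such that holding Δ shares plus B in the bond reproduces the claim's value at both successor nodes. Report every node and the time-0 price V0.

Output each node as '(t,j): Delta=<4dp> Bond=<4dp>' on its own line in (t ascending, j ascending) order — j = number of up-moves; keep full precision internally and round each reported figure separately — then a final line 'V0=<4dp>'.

(0,0): Delta=-0.7873 Bond=86.7161
V0=18.2229

Since d<R<u, set p* = (R−d)/(u−d) = 0.6027; price each node as the discounted p*-expectation of its children.
Terminal payoffs: V(1,0)=50.0000, V(1,1)=0.0000
  t=0,j=0: stock 87.0000 → up 120.0600 (V=0.0000), down 56.5500 (V=50.0000). Price 18.2229; hedge Δ=-0.7873, bond B=86.7161.
Root portfolio cost Δ·87+B reproduces V0=18.2229.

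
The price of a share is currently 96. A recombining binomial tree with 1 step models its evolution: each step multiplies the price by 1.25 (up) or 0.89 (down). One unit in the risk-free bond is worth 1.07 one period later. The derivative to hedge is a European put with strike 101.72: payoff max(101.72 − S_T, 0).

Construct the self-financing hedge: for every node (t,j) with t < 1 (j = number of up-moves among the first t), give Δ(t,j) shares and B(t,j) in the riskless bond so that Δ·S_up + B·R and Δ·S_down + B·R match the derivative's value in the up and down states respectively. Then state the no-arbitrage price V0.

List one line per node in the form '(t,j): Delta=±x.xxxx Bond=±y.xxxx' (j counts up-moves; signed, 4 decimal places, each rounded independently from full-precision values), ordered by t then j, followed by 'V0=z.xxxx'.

(0,0): Delta=-0.4711 Bond=52.8297
V0=7.6075

Under the risk-neutral measure, an up-move has probability p* = (R−d)/(u−d) = 0.5000 and values discount at R = 1.07.
At expiry t=1: V(1,0)=16.2800, V(1,1)=0.0000
(0,0): S=96.0000. Δ = (V_up−V_dn)/(S_up−S_dn) = (0.0000−16.2800)/(120.0000−85.4400) = -0.4711. V = [p*·0.0000 + (1−p*)·16.2800]/1.07 = 7.6075. B = V − Δ·S = 52.8297.
The time-0 hedge costs 7.6075, which is the no-arbitrage price.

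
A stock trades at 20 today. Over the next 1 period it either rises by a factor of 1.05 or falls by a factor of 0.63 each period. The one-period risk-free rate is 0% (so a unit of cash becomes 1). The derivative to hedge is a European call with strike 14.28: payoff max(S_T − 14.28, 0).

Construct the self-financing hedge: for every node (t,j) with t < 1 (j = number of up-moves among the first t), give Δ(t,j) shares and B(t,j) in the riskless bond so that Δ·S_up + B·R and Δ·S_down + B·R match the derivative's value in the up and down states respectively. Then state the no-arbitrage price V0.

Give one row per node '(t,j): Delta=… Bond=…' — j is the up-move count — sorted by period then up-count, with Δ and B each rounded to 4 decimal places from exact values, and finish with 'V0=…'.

Risk-neutral probability p* = (R−d)/(u−d) = (1−0.63)/(1.05−0.63) = 0.8810.
Payoff layer (t=1): V(1,0)=0.0000, V(1,1)=6.7200
Node (0,0) S=20.0000: V=(p*·6.7200+(1−p*)·0.0000)/1=5.9200; Δ=(6.7200−0.0000)/(21.0000−12.6000)=0.8000; B=V−Δ·S=-10.0800
Self-financing check: at every node Δ·S+B equals the discounted successor values.

(0,0): Delta=0.8000 Bond=-10.0800
V0=5.9200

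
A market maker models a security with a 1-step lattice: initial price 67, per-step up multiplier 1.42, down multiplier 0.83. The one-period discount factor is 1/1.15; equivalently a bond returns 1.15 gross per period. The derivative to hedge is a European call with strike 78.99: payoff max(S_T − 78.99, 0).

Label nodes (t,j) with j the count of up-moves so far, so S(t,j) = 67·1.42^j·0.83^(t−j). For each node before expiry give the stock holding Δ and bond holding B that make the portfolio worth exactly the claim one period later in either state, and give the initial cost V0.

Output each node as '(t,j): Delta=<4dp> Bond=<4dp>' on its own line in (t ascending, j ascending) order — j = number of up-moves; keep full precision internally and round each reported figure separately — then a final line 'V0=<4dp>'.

Risk-neutral probability p* = (R−d)/(u−d) = (1.15−0.83)/(1.42−0.83) = 0.5424.
Payoff layer (t=1): V(1,0)=0.0000, V(1,1)=16.1500
(0,0): S=67.0000. Δ = (V_up−V_dn)/(S_up−S_dn) = (16.1500−0.0000)/(95.1400−55.6100) = 0.4086. V = [p*·16.1500 + (1−p*)·0.0000]/1.15 = 7.6168. B = V − Δ·S = -19.7561.
Each (Δ,B) replicates both successor values, so the strategy is self-financing and V0 is arbitrage-free.

(0,0): Delta=0.4086 Bond=-19.7561
V0=7.6168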